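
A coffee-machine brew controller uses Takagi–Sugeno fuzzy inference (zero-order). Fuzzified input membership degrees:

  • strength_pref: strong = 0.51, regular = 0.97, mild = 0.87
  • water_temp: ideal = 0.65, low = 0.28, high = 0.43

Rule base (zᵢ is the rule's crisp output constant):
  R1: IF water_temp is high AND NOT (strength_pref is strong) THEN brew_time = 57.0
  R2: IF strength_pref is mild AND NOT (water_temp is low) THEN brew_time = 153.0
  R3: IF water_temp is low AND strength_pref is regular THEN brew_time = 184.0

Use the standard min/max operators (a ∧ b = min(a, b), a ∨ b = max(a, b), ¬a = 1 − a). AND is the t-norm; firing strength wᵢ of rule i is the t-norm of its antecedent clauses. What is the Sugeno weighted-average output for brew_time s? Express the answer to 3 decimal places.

R1 (z=57.0): high=0.43, ¬strong=1−0.51=0.49; AND[min(a, b)] → w = 0.43
R2 (z=153.0): mild=0.87, ¬low=1−0.28=0.72; AND[min(a, b)] → w = 0.72
R3 (z=184.0): low=0.28, regular=0.97; AND[min(a, b)] → w = 0.28
Weighted average = (0.43·57.0 + 0.72·153.0 + 0.28·184.0) / (0.43 + 0.72 + 0.28)
  = 186.1900 / 1.4300 = 130.203

130.203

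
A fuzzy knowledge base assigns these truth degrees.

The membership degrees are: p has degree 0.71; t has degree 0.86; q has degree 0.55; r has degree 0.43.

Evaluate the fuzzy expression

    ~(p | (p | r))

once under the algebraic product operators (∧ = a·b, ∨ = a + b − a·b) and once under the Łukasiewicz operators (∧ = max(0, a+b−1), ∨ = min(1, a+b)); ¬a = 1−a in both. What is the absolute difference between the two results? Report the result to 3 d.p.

Under algebraic product:
  p | r = a + b − a·b on (0.7100, 0.4300) = 0.8347
  p | (p | r) = a + b − a·b on (0.7100, 0.8347) = 0.9521
  ~(p | (p | r)) = 1 − 0.9521 = 0.0479
  → value = 0.0479
Under Łukasiewicz:
  p | r = min(1, a+b) on (0.71, 0.43) = 1.00
  p | (p | r) = min(1, a+b) on (0.71, 1.00) = 1.00
  ~(p | (p | r)) = 1 − 1.00 = 0.00
  → value = 0.0000
|0.0479 − 0.0000| = 0.048

0.048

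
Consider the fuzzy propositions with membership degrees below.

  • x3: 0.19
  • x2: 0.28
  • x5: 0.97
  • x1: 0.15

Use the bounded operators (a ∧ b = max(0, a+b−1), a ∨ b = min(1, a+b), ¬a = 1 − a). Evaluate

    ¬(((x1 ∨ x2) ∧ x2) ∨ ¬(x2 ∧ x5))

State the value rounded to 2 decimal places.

0.25

x1 ∨ x2 = min(1, a+b) on (0.15, 0.28) = 0.43
(x1 ∨ x2) ∧ x2 = max(0, a+b−1) on (0.43, 0.28) = 0.00
x2 ∧ x5 = max(0, a+b−1) on (0.28, 0.97) = 0.25
¬(x2 ∧ x5) = 1 − 0.25 = 0.75
((x1 ∨ x2) ∧ x2) ∨ ¬(x2 ∧ x5) = min(1, a+b) on (0.00, 0.75) = 0.75
¬(((x1 ∨ x2) ∧ x2) ∨ ¬(x2 ∧ x5)) = 1 − 0.75 = 0.25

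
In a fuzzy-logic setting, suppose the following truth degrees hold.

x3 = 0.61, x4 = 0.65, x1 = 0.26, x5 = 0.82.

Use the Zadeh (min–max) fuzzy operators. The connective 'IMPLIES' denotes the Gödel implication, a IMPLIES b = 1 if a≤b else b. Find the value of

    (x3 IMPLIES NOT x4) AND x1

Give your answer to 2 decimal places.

0.26

NOT x4 = 1 − 0.65 = 0.35
x3 IMPLIES NOT x4  [Gödel: 1 if a≤b else b] with a=0.61, b=0.35 → 0.35
(x3 IMPLIES NOT x4) AND x1 = min(a, b) on (0.35, 0.26) = 0.26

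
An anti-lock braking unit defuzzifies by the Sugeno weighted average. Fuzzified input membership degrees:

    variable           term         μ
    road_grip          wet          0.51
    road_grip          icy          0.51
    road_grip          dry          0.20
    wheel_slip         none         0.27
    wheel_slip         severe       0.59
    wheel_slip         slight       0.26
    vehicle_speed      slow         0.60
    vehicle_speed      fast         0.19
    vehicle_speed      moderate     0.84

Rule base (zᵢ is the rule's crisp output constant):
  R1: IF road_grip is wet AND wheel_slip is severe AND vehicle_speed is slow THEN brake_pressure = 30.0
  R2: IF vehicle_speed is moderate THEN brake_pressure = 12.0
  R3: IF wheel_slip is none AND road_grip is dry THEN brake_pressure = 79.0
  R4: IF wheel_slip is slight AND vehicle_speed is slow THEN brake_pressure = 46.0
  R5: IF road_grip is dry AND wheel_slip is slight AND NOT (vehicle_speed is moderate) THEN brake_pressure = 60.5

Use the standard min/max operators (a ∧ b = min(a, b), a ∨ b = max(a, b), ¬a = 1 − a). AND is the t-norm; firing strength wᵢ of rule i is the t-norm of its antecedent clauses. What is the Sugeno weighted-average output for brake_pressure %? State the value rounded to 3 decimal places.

R1 (z=30.0): wet=0.51, severe=0.59, slow=0.60; AND[min(a, b)] → w = 0.51
R2 (z=12.0): moderate=0.84 → w = 0.84
R3 (z=79.0): none=0.27, dry=0.20; AND[min(a, b)] → w = 0.20
R4 (z=46.0): slight=0.26, slow=0.60; AND[min(a, b)] → w = 0.26
R5 (z=60.5): dry=0.20, slight=0.26, ¬moderate=1−0.84=0.16; AND[min(a, b)] → w = 0.16
Weighted average = (0.51·30.0 + 0.84·12.0 + 0.20·79.0 + 0.26·46.0 + 0.16·60.5) / (0.51 + 0.84 + 0.20 + 0.26 + 0.16)
  = 62.8200 / 1.9700 = 31.888

31.888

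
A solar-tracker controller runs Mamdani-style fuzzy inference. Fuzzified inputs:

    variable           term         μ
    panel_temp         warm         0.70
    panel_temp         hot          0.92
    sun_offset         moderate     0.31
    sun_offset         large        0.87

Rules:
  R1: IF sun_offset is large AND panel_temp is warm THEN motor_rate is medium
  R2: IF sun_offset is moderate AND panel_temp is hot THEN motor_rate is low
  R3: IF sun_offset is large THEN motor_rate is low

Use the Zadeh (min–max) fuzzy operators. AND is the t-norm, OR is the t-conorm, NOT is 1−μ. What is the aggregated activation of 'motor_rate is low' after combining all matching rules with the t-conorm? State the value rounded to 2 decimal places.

R1: large=0.87, warm=0.70; AND[min(a, b)] → w = 0.70
R2: moderate=0.31, hot=0.92; AND[min(a, b)] → w = 0.31
R3: large=0.87 → w = 0.87
Rules with consequent 'low': {R2, R3} → strengths 0.31, 0.87
Aggregate via t-conorm [max(a, b)]: 0.87

0.87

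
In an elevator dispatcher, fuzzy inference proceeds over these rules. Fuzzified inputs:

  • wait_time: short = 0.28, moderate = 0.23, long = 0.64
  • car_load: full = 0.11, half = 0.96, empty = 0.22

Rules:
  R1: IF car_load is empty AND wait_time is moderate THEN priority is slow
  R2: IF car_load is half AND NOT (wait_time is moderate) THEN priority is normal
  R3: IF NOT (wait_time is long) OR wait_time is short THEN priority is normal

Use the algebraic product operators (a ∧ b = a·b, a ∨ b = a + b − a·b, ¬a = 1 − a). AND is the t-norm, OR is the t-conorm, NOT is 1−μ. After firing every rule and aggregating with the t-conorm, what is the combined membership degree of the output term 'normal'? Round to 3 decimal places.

0.880

R1: empty=0.22, moderate=0.23; AND[a·b] → w = 0.0506
R2: half=0.96, ¬moderate=1−0.23=0.77; AND[a·b] → w = 0.7392
R3: ¬long=1−0.64=0.36, short=0.28; OR[a + b − a·b] → w = 0.5392
Rules with consequent 'normal': {R2, R3} → strengths 0.7392, 0.5392
Aggregate via t-conorm [a + b − a·b]: 0.8798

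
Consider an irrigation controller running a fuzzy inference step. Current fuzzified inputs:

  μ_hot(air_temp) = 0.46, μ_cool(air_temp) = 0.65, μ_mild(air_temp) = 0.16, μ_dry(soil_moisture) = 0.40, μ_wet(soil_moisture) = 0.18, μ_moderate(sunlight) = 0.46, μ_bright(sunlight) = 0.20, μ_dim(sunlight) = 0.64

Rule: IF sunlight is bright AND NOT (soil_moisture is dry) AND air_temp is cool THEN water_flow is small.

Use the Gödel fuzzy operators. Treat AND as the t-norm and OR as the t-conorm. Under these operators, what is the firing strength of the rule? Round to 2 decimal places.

0.20

firing strength: bright=0.20, ¬dry=1−0.40=0.60, cool=0.65; AND[min(a, b)] → w = 0.20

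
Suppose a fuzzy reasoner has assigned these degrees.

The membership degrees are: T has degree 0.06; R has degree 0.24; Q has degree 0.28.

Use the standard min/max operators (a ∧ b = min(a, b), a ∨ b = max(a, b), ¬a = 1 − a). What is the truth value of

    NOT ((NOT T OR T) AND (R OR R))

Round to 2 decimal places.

NOT T = 1 − 0.06 = 0.94
NOT T OR T = max(a, b) on (0.94, 0.06) = 0.94
R OR R = max(a, b) on (0.24, 0.24) = 0.24
(NOT T OR T) AND (R OR R) = min(a, b) on (0.94, 0.24) = 0.24
NOT ((NOT T OR T) AND (R OR R)) = 1 − 0.24 = 0.76

0.76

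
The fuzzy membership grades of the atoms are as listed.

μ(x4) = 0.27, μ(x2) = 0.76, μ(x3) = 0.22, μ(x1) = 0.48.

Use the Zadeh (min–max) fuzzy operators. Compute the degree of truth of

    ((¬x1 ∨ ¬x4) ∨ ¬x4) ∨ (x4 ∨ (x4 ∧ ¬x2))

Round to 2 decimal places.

0.73

¬x1 = 1 − 0.48 = 0.52
¬x4 = 1 − 0.27 = 0.73
¬x1 ∨ ¬x4 = max(a, b) on (0.52, 0.73) = 0.73
¬x4 = 1 − 0.27 = 0.73
(¬x1 ∨ ¬x4) ∨ ¬x4 = max(a, b) on (0.73, 0.73) = 0.73
¬x2 = 1 − 0.76 = 0.24
x4 ∧ ¬x2 = min(a, b) on (0.27, 0.24) = 0.24
x4 ∨ (x4 ∧ ¬x2) = max(a, b) on (0.27, 0.24) = 0.27
((¬x1 ∨ ¬x4) ∨ ¬x4) ∨ (x4 ∨ (x4 ∧ ¬x2)) = max(a, b) on (0.73, 0.27) = 0.73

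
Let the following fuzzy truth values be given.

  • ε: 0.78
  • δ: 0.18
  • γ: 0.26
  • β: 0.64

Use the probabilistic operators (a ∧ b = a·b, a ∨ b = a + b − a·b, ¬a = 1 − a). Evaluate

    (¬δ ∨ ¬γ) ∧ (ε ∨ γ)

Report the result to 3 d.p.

¬δ = 1 − 0.1800 = 0.8200
¬γ = 1 − 0.2600 = 0.7400
¬δ ∨ ¬γ = a + b − a·b on (0.8200, 0.7400) = 0.9532
ε ∨ γ = a + b − a·b on (0.7800, 0.2600) = 0.8372
(¬δ ∨ ¬γ) ∧ (ε ∨ γ) = a·b on (0.9532, 0.8372) = 0.7980

0.798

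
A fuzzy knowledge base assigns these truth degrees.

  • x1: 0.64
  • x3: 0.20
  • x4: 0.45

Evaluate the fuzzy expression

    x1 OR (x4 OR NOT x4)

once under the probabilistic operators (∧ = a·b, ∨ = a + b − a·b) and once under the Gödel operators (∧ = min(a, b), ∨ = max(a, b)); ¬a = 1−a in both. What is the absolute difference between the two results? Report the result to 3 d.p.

Under probabilistic:
  NOT x4 = 1 − 0.4500 = 0.5500
  x4 OR NOT x4 = a + b − a·b on (0.4500, 0.5500) = 0.7525
  x1 OR (x4 OR NOT x4) = a + b − a·b on (0.6400, 0.7525) = 0.9109
  → value = 0.9109
Under Gödel:
  NOT x4 = 1 − 0.45 = 0.55
  x4 OR NOT x4 = max(a, b) on (0.45, 0.55) = 0.55
  x1 OR (x4 OR NOT x4) = max(a, b) on (0.64, 0.55) = 0.64
  → value = 0.6400
|0.9109 − 0.6400| = 0.271

0.271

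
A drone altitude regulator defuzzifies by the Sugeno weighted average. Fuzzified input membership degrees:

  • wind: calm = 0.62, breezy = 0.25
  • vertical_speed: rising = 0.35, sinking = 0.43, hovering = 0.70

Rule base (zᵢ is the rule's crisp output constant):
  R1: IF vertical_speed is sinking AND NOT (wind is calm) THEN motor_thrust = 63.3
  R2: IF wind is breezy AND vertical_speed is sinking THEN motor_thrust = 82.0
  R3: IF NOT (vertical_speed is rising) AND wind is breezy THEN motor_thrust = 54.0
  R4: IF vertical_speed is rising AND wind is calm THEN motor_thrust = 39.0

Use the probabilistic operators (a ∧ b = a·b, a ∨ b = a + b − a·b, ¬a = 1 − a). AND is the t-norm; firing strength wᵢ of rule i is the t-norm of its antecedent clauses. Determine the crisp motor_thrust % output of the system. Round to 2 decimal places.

R1 (z=63.3): sinking=0.43, ¬calm=1−0.62=0.38; AND[a·b] → w = 0.1634
R2 (z=82.0): breezy=0.25, sinking=0.43; AND[a·b] → w = 0.1075
R3 (z=54.0): ¬rising=1−0.35=0.65, breezy=0.25; AND[a·b] → w = 0.1625
R4 (z=39.0): rising=0.35, calm=0.62; AND[a·b] → w = 0.2170
Weighted average = (0.1634·63.3 + 0.1075·82.0 + 0.1625·54.0 + 0.2170·39.0) / (0.1634 + 0.1075 + 0.1625 + 0.2170)
  = 36.3962 / 0.6504 = 55.96

55.96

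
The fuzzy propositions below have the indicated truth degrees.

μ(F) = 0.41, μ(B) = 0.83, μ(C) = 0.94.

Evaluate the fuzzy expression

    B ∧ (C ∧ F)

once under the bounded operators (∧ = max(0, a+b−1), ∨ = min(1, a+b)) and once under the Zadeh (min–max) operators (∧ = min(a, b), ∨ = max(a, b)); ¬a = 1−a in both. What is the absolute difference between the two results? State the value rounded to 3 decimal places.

Under bounded:
  C ∧ F = max(0, a+b−1) on (0.94, 0.41) = 0.35
  B ∧ (C ∧ F) = max(0, a+b−1) on (0.83, 0.35) = 0.18
  → value = 0.1800
Under Zadeh (min–max):
  C ∧ F = min(a, b) on (0.94, 0.41) = 0.41
  B ∧ (C ∧ F) = min(a, b) on (0.83, 0.41) = 0.41
  → value = 0.4100
|0.1800 − 0.4100| = 0.230

0.230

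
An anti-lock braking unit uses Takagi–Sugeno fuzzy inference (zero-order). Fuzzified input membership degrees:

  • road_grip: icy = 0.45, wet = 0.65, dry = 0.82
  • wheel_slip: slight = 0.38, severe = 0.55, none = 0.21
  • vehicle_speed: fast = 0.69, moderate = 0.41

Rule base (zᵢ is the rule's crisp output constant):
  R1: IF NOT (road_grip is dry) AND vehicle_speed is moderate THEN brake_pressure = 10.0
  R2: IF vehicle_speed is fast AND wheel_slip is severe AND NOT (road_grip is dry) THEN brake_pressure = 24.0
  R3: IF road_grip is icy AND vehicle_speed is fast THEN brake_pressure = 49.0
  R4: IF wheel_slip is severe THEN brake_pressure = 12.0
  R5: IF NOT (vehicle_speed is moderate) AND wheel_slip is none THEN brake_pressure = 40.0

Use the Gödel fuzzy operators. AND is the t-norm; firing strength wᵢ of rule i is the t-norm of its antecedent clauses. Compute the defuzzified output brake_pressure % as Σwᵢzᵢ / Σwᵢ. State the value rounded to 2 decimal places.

R1 (z=10.0): ¬dry=1−0.82=0.18, moderate=0.41; AND[min(a, b)] → w = 0.18
R2 (z=24.0): fast=0.69, severe=0.55, ¬dry=1−0.82=0.18; AND[min(a, b)] → w = 0.18
R3 (z=49.0): icy=0.45, fast=0.69; AND[min(a, b)] → w = 0.45
R4 (z=12.0): severe=0.55 → w = 0.55
R5 (z=40.0): ¬moderate=1−0.41=0.59, none=0.21; AND[min(a, b)] → w = 0.21
Weighted average = (0.18·10.0 + 0.18·24.0 + 0.45·49.0 + 0.55·12.0 + 0.21·40.0) / (0.18 + 0.18 + 0.45 + 0.55 + 0.21)
  = 43.1700 / 1.5700 = 27.50

27.50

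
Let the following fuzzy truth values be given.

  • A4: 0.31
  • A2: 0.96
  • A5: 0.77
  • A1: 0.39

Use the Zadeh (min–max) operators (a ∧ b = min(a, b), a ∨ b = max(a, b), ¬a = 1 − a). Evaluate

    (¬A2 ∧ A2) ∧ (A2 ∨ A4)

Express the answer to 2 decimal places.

¬A2 = 1 − 0.96 = 0.04
¬A2 ∧ A2 = min(a, b) on (0.04, 0.96) = 0.04
A2 ∨ A4 = max(a, b) on (0.96, 0.31) = 0.96
(¬A2 ∧ A2) ∧ (A2 ∨ A4) = min(a, b) on (0.04, 0.96) = 0.04

0.04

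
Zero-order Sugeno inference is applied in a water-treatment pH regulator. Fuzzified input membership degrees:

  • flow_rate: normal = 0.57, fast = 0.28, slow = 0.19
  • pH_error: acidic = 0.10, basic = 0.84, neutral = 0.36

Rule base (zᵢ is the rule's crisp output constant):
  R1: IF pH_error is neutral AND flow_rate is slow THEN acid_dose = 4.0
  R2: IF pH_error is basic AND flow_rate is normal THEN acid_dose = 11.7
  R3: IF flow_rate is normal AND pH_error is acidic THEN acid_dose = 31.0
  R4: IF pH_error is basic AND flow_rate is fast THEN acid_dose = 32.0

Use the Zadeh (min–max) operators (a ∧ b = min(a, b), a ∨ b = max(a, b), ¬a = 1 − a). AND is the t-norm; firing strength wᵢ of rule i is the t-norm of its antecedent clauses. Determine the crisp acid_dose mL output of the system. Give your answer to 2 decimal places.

R1 (z=4.0): neutral=0.36, slow=0.19; AND[min(a, b)] → w = 0.19
R2 (z=11.7): basic=0.84, normal=0.57; AND[min(a, b)] → w = 0.57
R3 (z=31.0): normal=0.57, acidic=0.10; AND[min(a, b)] → w = 0.10
R4 (z=32.0): basic=0.84, fast=0.28; AND[min(a, b)] → w = 0.28
Weighted average = (0.19·4.0 + 0.57·11.7 + 0.10·31.0 + 0.28·32.0) / (0.19 + 0.57 + 0.10 + 0.28)
  = 19.4890 / 1.1400 = 17.10

17.10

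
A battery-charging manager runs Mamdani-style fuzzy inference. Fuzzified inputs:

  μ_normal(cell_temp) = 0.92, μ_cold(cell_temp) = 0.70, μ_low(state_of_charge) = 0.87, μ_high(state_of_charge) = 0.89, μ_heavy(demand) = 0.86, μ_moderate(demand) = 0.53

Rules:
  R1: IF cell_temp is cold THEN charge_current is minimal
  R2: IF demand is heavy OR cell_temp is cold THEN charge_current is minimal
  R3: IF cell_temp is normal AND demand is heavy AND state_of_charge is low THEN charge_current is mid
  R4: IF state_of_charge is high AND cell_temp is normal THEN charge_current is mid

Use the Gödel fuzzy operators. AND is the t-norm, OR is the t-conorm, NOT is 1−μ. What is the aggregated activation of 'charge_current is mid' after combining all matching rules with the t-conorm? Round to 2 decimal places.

R1: cold=0.70 → w = 0.70
R2: heavy=0.86, cold=0.70; OR[max(a, b)] → w = 0.86
R3: normal=0.92, heavy=0.86, low=0.87; AND[min(a, b)] → w = 0.86
R4: high=0.89, normal=0.92; AND[min(a, b)] → w = 0.89
Rules with consequent 'mid': {R3, R4} → strengths 0.86, 0.89
Aggregate via t-conorm [max(a, b)]: 0.89

0.89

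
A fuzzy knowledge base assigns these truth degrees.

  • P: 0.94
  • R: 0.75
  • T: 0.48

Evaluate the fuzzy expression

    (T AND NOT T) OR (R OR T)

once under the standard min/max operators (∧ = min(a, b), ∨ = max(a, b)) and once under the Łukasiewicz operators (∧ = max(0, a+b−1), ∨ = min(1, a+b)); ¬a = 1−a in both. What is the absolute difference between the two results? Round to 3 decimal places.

Under standard min/max:
  NOT T = 1 − 0.48 = 0.52
  T AND NOT T = min(a, b) on (0.48, 0.52) = 0.48
  R OR T = max(a, b) on (0.75, 0.48) = 0.75
  (T AND NOT T) OR (R OR T) = max(a, b) on (0.48, 0.75) = 0.75
  → value = 0.7500
Under Łukasiewicz:
  NOT T = 1 − 0.48 = 0.52
  T AND NOT T = max(0, a+b−1) on (0.48, 0.52) = 0.00
  R OR T = min(1, a+b) on (0.75, 0.48) = 1.00
  (T AND NOT T) OR (R OR T) = min(1, a+b) on (0.00, 1.00) = 1.00
  → value = 1.0000
|0.7500 − 1.0000| = 0.250

0.250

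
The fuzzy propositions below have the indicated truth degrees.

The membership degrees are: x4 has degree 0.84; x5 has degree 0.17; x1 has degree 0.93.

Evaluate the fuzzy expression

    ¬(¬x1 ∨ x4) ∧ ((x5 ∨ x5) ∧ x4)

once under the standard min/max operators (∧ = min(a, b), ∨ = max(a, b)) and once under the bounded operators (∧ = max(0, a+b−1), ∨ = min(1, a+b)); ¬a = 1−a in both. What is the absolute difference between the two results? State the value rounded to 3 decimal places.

0.160

Under standard min/max:
  ¬x1 = 1 − 0.93 = 0.07
  ¬x1 ∨ x4 = max(a, b) on (0.07, 0.84) = 0.84
  ¬(¬x1 ∨ x4) = 1 − 0.84 = 0.16
  x5 ∨ x5 = max(a, b) on (0.17, 0.17) = 0.17
  (x5 ∨ x5) ∧ x4 = min(a, b) on (0.17, 0.84) = 0.17
  ¬(¬x1 ∨ x4) ∧ ((x5 ∨ x5) ∧ x4) = min(a, b) on (0.16, 0.17) = 0.16
  → value = 0.1600
Under bounded:
  ¬x1 = 1 − 0.93 = 0.07
  ¬x1 ∨ x4 = min(1, a+b) on (0.07, 0.84) = 0.91
  ¬(¬x1 ∨ x4) = 1 − 0.91 = 0.09
  x5 ∨ x5 = min(1, a+b) on (0.17, 0.17) = 0.34
  (x5 ∨ x5) ∧ x4 = max(0, a+b−1) on (0.34, 0.84) = 0.18
  ¬(¬x1 ∨ x4) ∧ ((x5 ∨ x5) ∧ x4) = max(0, a+b−1) on (0.09, 0.18) = 0.00
  → value = 0.0000
|0.1600 − 0.0000| = 0.160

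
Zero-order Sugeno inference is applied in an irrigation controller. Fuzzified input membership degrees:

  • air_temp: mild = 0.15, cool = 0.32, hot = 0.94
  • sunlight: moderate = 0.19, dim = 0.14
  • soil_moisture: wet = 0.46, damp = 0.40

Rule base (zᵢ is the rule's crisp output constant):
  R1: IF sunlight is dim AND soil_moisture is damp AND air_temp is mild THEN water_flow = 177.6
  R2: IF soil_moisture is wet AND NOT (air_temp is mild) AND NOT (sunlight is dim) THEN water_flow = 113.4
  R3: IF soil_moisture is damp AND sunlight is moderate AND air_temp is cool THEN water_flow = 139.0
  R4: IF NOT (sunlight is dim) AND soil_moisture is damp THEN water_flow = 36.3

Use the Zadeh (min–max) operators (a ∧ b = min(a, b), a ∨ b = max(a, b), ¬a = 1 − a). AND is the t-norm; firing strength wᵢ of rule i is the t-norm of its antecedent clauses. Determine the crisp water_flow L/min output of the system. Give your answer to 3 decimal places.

R1 (z=177.6): dim=0.14, damp=0.40, mild=0.15; AND[min(a, b)] → w = 0.14
R2 (z=113.4): wet=0.46, ¬mild=1−0.15=0.85, ¬dim=1−0.14=0.86; AND[min(a, b)] → w = 0.46
R3 (z=139.0): damp=0.40, moderate=0.19, cool=0.32; AND[min(a, b)] → w = 0.19
R4 (z=36.3): ¬dim=1−0.14=0.86, damp=0.40; AND[min(a, b)] → w = 0.40
Weighted average = (0.14·177.6 + 0.46·113.4 + 0.19·139.0 + 0.40·36.3) / (0.14 + 0.46 + 0.19 + 0.40)
  = 117.9580 / 1.1900 = 99.124

99.124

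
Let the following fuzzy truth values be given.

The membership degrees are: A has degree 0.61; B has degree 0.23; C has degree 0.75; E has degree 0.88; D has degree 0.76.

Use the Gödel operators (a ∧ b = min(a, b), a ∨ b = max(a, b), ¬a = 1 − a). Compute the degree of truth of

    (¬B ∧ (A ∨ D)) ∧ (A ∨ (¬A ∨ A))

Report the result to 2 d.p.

¬B = 1 − 0.23 = 0.77
A ∨ D = max(a, b) on (0.61, 0.76) = 0.76
¬B ∧ (A ∨ D) = min(a, b) on (0.77, 0.76) = 0.76
¬A = 1 − 0.61 = 0.39
¬A ∨ A = max(a, b) on (0.39, 0.61) = 0.61
A ∨ (¬A ∨ A) = max(a, b) on (0.61, 0.61) = 0.61
(¬B ∧ (A ∨ D)) ∧ (A ∨ (¬A ∨ A)) = min(a, b) on (0.76, 0.61) = 0.61

0.61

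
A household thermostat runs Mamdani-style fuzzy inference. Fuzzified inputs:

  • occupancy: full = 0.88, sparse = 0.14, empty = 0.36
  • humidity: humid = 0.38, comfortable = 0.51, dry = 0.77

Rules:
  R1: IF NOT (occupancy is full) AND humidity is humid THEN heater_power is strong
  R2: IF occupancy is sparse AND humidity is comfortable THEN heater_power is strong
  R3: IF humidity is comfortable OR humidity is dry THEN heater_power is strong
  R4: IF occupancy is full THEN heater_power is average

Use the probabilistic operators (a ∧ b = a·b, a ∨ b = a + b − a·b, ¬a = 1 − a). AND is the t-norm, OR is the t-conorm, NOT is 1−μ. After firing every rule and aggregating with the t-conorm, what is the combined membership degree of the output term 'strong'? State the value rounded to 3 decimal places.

0.900

R1: ¬full=1−0.88=0.12, humid=0.38; AND[a·b] → w = 0.0456
R2: sparse=0.14, comfortable=0.51; AND[a·b] → w = 0.0714
R3: comfortable=0.51, dry=0.77; OR[a + b − a·b] → w = 0.8873
R4: full=0.88 → w = 0.8800
Rules with consequent 'strong': {R1, R2, R3} → strengths 0.0456, 0.0714, 0.8873
Aggregate via t-conorm [a + b − a·b]: 0.9001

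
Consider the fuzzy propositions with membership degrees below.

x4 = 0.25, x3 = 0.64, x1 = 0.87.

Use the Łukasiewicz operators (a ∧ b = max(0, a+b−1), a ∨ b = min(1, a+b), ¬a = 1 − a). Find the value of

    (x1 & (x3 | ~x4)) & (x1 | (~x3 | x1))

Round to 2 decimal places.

0.87

~x4 = 1 − 0.25 = 0.75
x3 | ~x4 = min(1, a+b) on (0.64, 0.75) = 1.00
x1 & (x3 | ~x4) = max(0, a+b−1) on (0.87, 1.00) = 0.87
~x3 = 1 − 0.64 = 0.36
~x3 | x1 = min(1, a+b) on (0.36, 0.87) = 1.00
x1 | (~x3 | x1) = min(1, a+b) on (0.87, 1.00) = 1.00
(x1 & (x3 | ~x4)) & (x1 | (~x3 | x1)) = max(0, a+b−1) on (0.87, 1.00) = 0.87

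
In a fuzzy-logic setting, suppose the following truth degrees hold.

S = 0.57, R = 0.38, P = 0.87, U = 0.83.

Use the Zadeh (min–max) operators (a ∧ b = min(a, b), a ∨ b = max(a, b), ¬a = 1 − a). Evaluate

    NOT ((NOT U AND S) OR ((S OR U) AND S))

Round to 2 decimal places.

NOT U = 1 − 0.83 = 0.17
NOT U AND S = min(a, b) on (0.17, 0.57) = 0.17
S OR U = max(a, b) on (0.57, 0.83) = 0.83
(S OR U) AND S = min(a, b) on (0.83, 0.57) = 0.57
(NOT U AND S) OR ((S OR U) AND S) = max(a, b) on (0.17, 0.57) = 0.57
NOT ((NOT U AND S) OR ((S OR U) AND S)) = 1 − 0.57 = 0.43

0.43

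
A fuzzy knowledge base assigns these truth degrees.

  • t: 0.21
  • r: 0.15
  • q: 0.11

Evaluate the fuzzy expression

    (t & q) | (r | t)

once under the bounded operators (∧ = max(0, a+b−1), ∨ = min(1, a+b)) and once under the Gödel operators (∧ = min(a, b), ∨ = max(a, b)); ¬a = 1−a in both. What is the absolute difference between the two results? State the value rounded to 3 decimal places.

Under bounded:
  t & q = max(0, a+b−1) on (0.21, 0.11) = 0.00
  r | t = min(1, a+b) on (0.15, 0.21) = 0.36
  (t & q) | (r | t) = min(1, a+b) on (0.00, 0.36) = 0.36
  → value = 0.3600
Under Gödel:
  t & q = min(a, b) on (0.21, 0.11) = 0.11
  r | t = max(a, b) on (0.15, 0.21) = 0.21
  (t & q) | (r | t) = max(a, b) on (0.11, 0.21) = 0.21
  → value = 0.2100
|0.3600 − 0.2100| = 0.150

0.150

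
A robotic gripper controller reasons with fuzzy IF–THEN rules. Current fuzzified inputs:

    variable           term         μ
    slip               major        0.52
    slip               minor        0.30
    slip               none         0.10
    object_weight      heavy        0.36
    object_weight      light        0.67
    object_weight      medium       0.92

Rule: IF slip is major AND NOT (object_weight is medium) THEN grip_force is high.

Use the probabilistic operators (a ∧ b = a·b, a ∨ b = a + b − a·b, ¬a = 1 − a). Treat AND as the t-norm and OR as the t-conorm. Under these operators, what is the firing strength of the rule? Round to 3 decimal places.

firing strength: major=0.52, ¬medium=1−0.92=0.08; AND[a·b] → w = 0.0416

0.042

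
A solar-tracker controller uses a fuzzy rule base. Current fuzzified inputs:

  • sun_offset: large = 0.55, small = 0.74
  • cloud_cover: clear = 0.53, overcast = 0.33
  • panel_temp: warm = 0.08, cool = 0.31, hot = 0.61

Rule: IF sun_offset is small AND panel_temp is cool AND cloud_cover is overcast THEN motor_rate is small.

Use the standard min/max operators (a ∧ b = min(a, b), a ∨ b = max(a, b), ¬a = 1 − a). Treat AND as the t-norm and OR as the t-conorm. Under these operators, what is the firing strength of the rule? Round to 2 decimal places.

0.31

firing strength: small=0.74, cool=0.31, overcast=0.33; AND[min(a, b)] → w = 0.31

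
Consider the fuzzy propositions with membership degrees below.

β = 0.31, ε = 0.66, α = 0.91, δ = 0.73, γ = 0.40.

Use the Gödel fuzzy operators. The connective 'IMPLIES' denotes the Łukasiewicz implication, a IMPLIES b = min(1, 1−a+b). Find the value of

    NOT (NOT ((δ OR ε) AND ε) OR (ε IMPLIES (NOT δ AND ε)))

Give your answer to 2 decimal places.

0.39

δ OR ε = max(a, b) on (0.73, 0.66) = 0.73
(δ OR ε) AND ε = min(a, b) on (0.73, 0.66) = 0.66
NOT ((δ OR ε) AND ε) = 1 − 0.66 = 0.34
NOT δ = 1 − 0.73 = 0.27
NOT δ AND ε = min(a, b) on (0.27, 0.66) = 0.27
ε IMPLIES (NOT δ AND ε)  [Łukasiewicz: min(1, 1−a+b)] with a=0.66, b=0.27 → 0.61
NOT ((δ OR ε) AND ε) OR (ε IMPLIES (NOT δ AND ε)) = max(a, b) on (0.34, 0.61) = 0.61
NOT (NOT ((δ OR ε) AND ε) OR (ε IMPLIES (NOT δ AND ε))) = 1 − 0.61 = 0.39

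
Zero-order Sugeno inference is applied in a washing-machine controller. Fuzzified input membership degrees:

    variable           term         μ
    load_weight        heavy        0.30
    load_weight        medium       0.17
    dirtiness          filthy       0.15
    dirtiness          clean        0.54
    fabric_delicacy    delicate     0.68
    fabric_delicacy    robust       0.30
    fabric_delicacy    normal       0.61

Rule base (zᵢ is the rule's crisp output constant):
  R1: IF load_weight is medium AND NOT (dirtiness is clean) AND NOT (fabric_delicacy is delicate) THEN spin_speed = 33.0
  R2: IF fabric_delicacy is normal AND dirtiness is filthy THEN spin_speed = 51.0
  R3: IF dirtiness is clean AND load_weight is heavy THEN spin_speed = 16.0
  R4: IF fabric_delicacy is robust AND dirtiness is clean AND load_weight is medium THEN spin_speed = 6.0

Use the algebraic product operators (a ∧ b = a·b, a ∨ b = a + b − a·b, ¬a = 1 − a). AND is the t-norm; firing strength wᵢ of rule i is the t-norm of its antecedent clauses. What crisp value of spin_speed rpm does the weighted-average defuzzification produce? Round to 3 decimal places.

R1 (z=33.0): medium=0.17, ¬clean=1−0.54=0.46, ¬delicate=1−0.68=0.32; AND[a·b] → w = 0.0250
R2 (z=51.0): normal=0.61, filthy=0.15; AND[a·b] → w = 0.0915
R3 (z=16.0): clean=0.54, heavy=0.30; AND[a·b] → w = 0.1620
R4 (z=6.0): robust=0.30, clean=0.54, medium=0.17; AND[a·b] → w = 0.0275
Weighted average = (0.0250·33.0 + 0.0915·51.0 + 0.1620·16.0 + 0.0275·6.0) / (0.0250 + 0.0915 + 0.1620 + 0.0275)
  = 8.2495 / 0.3061 = 26.954

26.954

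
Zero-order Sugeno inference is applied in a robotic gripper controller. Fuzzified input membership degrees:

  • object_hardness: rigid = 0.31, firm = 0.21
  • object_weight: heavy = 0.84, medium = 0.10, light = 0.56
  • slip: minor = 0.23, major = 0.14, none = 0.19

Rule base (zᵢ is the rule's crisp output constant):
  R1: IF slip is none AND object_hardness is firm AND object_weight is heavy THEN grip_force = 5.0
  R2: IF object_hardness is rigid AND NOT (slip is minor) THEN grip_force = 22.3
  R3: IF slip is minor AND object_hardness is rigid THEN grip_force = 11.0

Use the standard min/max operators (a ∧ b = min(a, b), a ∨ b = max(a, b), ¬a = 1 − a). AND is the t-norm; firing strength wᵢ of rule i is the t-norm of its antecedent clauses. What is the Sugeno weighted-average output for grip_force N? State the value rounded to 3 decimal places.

14.237

R1 (z=5.0): none=0.19, firm=0.21, heavy=0.84; AND[min(a, b)] → w = 0.19
R2 (z=22.3): rigid=0.31, ¬minor=1−0.23=0.77; AND[min(a, b)] → w = 0.31
R3 (z=11.0): minor=0.23, rigid=0.31; AND[min(a, b)] → w = 0.23
Weighted average = (0.19·5.0 + 0.31·22.3 + 0.23·11.0) / (0.19 + 0.31 + 0.23)
  = 10.3930 / 0.7300 = 14.237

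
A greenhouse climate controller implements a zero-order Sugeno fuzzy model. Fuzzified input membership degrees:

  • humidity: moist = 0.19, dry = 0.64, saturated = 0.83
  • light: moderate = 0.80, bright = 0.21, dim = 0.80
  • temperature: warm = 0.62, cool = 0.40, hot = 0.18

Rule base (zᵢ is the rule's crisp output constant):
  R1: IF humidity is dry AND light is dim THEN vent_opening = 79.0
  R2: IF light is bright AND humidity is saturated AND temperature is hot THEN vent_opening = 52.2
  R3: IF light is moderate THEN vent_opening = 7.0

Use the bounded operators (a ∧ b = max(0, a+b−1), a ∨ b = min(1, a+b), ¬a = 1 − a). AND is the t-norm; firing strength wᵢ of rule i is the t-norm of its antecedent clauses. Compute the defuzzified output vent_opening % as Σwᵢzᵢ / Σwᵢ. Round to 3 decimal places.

R1 (z=79.0): dry=0.64, dim=0.80; AND[max(0, a+b−1)] → w = 0.44
R2 (z=52.2): bright=0.21, saturated=0.83, hot=0.18; AND[max(0, a+b−1)] → w = 0.00
R3 (z=7.0): moderate=0.80 → w = 0.80
Weighted average = (0.44·79.0 + 0.00·52.2 + 0.80·7.0) / (0.44 + 0.00 + 0.80)
  = 40.3600 / 1.2400 = 32.548

32.548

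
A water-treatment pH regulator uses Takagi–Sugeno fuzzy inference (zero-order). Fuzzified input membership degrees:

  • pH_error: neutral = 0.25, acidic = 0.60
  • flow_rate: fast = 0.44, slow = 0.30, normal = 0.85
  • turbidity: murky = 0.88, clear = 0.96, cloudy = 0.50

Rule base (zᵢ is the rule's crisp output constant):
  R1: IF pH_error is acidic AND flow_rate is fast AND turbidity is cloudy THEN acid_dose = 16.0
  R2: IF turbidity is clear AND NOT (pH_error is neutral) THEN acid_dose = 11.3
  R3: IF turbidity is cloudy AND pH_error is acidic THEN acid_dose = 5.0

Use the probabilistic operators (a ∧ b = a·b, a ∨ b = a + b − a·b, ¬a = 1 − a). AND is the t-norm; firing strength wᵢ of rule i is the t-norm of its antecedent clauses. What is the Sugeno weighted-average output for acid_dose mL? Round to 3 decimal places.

10.198

R1 (z=16.0): acidic=0.60, fast=0.44, cloudy=0.50; AND[a·b] → w = 0.1320
R2 (z=11.3): clear=0.96, ¬neutral=1−0.25=0.75; AND[a·b] → w = 0.7200
R3 (z=5.0): cloudy=0.50, acidic=0.60; AND[a·b] → w = 0.3000
Weighted average = (0.1320·16.0 + 0.7200·11.3 + 0.3000·5.0) / (0.1320 + 0.7200 + 0.3000)
  = 11.7480 / 1.1520 = 10.198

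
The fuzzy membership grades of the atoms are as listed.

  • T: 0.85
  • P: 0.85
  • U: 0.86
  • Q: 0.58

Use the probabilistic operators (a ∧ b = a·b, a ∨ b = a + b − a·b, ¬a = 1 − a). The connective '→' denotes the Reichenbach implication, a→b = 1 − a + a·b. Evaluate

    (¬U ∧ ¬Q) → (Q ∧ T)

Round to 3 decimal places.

¬U = 1 − 0.8600 = 0.1400
¬Q = 1 − 0.5800 = 0.4200
¬U ∧ ¬Q = a·b on (0.1400, 0.4200) = 0.0588
Q ∧ T = a·b on (0.5800, 0.8500) = 0.4930
(¬U ∧ ¬Q) → (Q ∧ T)  [Reichenbach: 1 − a + a·b] with a=0.0588, b=0.4930 → 0.9702

0.970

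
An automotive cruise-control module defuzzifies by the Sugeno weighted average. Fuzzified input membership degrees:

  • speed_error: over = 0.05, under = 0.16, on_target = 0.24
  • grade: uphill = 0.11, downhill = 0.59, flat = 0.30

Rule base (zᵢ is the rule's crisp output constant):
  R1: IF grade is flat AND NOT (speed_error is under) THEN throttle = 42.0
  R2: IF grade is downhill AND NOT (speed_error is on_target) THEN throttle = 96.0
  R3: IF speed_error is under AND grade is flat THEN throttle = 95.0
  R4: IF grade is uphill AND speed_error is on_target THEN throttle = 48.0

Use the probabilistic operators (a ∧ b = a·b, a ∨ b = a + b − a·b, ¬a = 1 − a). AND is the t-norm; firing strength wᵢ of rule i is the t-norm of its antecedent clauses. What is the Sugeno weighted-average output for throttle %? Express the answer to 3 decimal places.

R1 (z=42.0): flat=0.30, ¬under=1−0.16=0.84; AND[a·b] → w = 0.2520
R2 (z=96.0): downhill=0.59, ¬on_target=1−0.24=0.76; AND[a·b] → w = 0.4484
R3 (z=95.0): under=0.16, flat=0.30; AND[a·b] → w = 0.0480
R4 (z=48.0): uphill=0.11, on_target=0.24; AND[a·b] → w = 0.0264
Weighted average = (0.2520·42.0 + 0.4484·96.0 + 0.0480·95.0 + 0.0264·48.0) / (0.2520 + 0.4484 + 0.0480 + 0.0264)
  = 59.4576 / 0.7748 = 76.739

76.739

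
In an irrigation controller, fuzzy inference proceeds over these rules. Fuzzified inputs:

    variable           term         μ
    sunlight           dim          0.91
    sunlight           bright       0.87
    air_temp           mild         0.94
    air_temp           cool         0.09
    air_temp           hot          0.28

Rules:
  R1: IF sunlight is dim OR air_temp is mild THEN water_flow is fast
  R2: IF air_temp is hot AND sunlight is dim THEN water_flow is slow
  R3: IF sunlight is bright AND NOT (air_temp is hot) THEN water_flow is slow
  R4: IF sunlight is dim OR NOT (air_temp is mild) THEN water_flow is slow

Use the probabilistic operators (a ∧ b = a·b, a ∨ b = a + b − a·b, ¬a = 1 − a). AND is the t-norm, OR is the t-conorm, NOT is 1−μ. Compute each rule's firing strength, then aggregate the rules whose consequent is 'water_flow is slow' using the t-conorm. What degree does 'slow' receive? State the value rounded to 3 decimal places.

0.976

R1: dim=0.91, mild=0.94; OR[a + b − a·b] → w = 0.9946
R2: hot=0.28, dim=0.91; AND[a·b] → w = 0.2548
R3: bright=0.87, ¬hot=1−0.28=0.72; AND[a·b] → w = 0.6264
R4: dim=0.91, ¬mild=1−0.94=0.06; OR[a + b − a·b] → w = 0.9154
Rules with consequent 'slow': {R2, R3, R4} → strengths 0.2548, 0.6264, 0.9154
Aggregate via t-conorm [a + b − a·b]: 0.9764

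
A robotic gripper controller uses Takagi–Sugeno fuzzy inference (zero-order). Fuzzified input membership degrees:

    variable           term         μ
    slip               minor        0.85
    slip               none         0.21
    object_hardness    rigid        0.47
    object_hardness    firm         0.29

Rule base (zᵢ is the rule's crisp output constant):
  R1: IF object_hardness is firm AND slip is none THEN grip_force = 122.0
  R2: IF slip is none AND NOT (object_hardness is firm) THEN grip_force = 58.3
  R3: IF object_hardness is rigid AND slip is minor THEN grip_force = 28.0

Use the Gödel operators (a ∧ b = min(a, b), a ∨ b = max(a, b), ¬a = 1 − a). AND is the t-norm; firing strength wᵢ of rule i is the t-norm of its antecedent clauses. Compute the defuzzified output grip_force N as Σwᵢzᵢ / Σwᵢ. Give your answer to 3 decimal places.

57.329

R1 (z=122.0): firm=0.29, none=0.21; AND[min(a, b)] → w = 0.21
R2 (z=58.3): none=0.21, ¬firm=1−0.29=0.71; AND[min(a, b)] → w = 0.21
R3 (z=28.0): rigid=0.47, minor=0.85; AND[min(a, b)] → w = 0.47
Weighted average = (0.21·122.0 + 0.21·58.3 + 0.47·28.0) / (0.21 + 0.21 + 0.47)
  = 51.0230 / 0.8900 = 57.329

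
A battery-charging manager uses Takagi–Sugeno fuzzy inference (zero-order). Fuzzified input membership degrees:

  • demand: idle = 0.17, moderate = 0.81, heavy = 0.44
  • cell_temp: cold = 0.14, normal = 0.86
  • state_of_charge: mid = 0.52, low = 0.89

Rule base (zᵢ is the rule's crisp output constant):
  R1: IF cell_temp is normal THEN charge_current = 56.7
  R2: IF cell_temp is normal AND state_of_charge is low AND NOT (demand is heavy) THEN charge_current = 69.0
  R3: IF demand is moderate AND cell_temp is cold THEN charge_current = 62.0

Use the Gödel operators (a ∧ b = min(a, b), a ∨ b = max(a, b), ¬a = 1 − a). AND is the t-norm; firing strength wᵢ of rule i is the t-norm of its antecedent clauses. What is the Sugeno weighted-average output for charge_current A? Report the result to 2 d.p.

R1 (z=56.7): normal=0.86 → w = 0.86
R2 (z=69.0): normal=0.86, low=0.89, ¬heavy=1−0.44=0.56; AND[min(a, b)] → w = 0.56
R3 (z=62.0): moderate=0.81, cold=0.14; AND[min(a, b)] → w = 0.14
Weighted average = (0.86·56.7 + 0.56·69.0 + 0.14·62.0) / (0.86 + 0.56 + 0.14)
  = 96.0820 / 1.5600 = 61.59

61.59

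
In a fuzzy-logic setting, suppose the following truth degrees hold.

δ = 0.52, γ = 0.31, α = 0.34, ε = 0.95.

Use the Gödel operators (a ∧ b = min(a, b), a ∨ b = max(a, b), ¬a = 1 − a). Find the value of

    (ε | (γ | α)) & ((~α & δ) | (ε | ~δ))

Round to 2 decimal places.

γ | α = max(a, b) on (0.31, 0.34) = 0.34
ε | (γ | α) = max(a, b) on (0.95, 0.34) = 0.95
~α = 1 − 0.34 = 0.66
~α & δ = min(a, b) on (0.66, 0.52) = 0.52
~δ = 1 − 0.52 = 0.48
ε | ~δ = max(a, b) on (0.95, 0.48) = 0.95
(~α & δ) | (ε | ~δ) = max(a, b) on (0.52, 0.95) = 0.95
(ε | (γ | α)) & ((~α & δ) | (ε | ~δ)) = min(a, b) on (0.95, 0.95) = 0.95

0.95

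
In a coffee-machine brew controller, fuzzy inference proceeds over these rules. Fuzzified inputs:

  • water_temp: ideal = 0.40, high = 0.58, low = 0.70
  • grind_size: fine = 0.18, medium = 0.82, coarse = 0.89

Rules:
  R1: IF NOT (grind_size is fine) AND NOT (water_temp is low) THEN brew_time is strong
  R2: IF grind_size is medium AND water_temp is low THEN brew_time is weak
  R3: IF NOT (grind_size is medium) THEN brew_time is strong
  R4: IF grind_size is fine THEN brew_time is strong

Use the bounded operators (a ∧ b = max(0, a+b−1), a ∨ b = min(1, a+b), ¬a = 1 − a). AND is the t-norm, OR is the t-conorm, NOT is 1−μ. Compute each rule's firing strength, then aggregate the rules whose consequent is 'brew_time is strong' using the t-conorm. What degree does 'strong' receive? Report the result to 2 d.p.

R1: ¬fine=1−0.18=0.82, ¬low=1−0.70=0.30; AND[max(0, a+b−1)] → w = 0.12
R2: medium=0.82, low=0.70; AND[max(0, a+b−1)] → w = 0.52
R3: ¬medium=1−0.82=0.18 → w = 0.18
R4: fine=0.18 → w = 0.18
Rules with consequent 'strong': {R1, R3, R4} → strengths 0.12, 0.18, 0.18
Aggregate via t-conorm [min(1, a+b)]: 0.48

0.48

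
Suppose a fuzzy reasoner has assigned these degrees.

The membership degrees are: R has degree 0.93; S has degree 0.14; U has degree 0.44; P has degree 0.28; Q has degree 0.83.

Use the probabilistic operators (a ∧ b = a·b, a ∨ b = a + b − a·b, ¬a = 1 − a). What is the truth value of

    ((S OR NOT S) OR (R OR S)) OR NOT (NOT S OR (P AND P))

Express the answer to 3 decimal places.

NOT S = 1 − 0.1400 = 0.8600
S OR NOT S = a + b − a·b on (0.1400, 0.8600) = 0.8796
R OR S = a + b − a·b on (0.9300, 0.1400) = 0.9398
(S OR NOT S) OR (R OR S) = a + b − a·b on (0.8796, 0.9398) = 0.9928
NOT S = 1 − 0.1400 = 0.8600
P AND P = a·b on (0.2800, 0.2800) = 0.0784
NOT S OR (P AND P) = a + b − a·b on (0.8600, 0.0784) = 0.8710
NOT (NOT S OR (P AND P)) = 1 − 0.8710 = 0.1290
((S OR NOT S) OR (R OR S)) OR NOT (NOT S OR (P AND P)) = a + b − a·b on (0.9928, 0.1290) = 0.9937

0.994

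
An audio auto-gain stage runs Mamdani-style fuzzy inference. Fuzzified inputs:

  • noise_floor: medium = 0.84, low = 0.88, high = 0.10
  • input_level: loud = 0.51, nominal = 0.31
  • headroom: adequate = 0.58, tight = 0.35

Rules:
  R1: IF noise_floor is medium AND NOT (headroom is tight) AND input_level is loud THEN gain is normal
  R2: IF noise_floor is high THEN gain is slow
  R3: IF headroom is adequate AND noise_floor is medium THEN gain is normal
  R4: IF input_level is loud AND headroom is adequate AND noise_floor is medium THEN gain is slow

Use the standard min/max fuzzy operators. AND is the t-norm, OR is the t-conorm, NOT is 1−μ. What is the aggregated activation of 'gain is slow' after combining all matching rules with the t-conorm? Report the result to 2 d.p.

0.51

R1: medium=0.84, ¬tight=1−0.35=0.65, loud=0.51; AND[min(a, b)] → w = 0.51
R2: high=0.10 → w = 0.10
R3: adequate=0.58, medium=0.84; AND[min(a, b)] → w = 0.58
R4: loud=0.51, adequate=0.58, medium=0.84; AND[min(a, b)] → w = 0.51
Rules with consequent 'slow': {R2, R4} → strengths 0.10, 0.51
Aggregate via t-conorm [max(a, b)]: 0.51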